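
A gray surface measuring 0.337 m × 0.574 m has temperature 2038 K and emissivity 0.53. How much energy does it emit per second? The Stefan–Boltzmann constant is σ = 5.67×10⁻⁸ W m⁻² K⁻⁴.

A = 0.337 × 0.574 = 0.193 m².
Stefan–Boltzmann: P = εσAT⁴ = 0.53 × 5.67×10⁻⁸ × 0.193 × (2038)⁴ = 0.53 × 5.67×10⁻⁸ × 0.193 × 1.73×10^13.
P = 1.00×10^5 W.

P ≈ 1.00×10^5 W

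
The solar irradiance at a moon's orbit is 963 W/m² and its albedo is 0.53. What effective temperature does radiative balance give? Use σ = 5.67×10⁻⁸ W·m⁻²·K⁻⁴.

T ≈ 211 K

Power absorbed = (1−a)S·πR²; power emitted = 4πR²σT⁴. Equating and cancelling πR²:
T = ((1−a)S / 4σ)^(1/4) = (453 / (4 × 5.67×10⁻⁸))^(1/4) = (2.00×10^9)^(1/4).
T = 211 K.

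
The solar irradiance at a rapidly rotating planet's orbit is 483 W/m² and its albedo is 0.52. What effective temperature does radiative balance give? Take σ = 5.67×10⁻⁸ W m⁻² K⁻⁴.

Power absorbed = (1−a)S·πR²; power emitted = 4πR²σT⁴. Equating and cancelling πR²:
T = ((1−a)S / 4σ)^(1/4) = (232 / (4 × 5.67×10⁻⁸))^(1/4) = (1.02×10^9)^(1/4).
T = 179 K.

T ≈ 179 K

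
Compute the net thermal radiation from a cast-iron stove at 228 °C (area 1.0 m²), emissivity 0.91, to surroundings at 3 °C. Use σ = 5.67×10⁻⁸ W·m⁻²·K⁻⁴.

Q ≈ 2950 W

Convert: 228 °C = 501 K; 3 °C = 276 K.
Q = εσA(T⁴ − T_s⁴). T⁴ − T_s⁴ = (501)⁴ − (276)⁴ = 6.30×10^10 − 5.80×10^9 = 5.72×10^10 K⁴.
Q = 0.91 × 5.67×10⁻⁸ × 1.00 × 5.72×10^10 = 2950 W.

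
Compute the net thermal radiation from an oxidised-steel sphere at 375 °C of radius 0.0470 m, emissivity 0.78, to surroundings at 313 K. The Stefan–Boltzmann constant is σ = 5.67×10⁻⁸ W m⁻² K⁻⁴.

Q ≈ 205 W

A = 4πr² = 4π × (0.0470)² = 0.0278 m².
Convert: 375 °C = 648 K.
Q = εσA(T⁴ − T_s⁴). T⁴ − T_s⁴ = (648)⁴ − (313)⁴ = 1.76×10^11 − 9.60×10^9 = 1.67×10^11 K⁴.
Q = 0.78 × 5.67×10⁻⁸ × 0.0278 × 1.67×10^11 = 205 W.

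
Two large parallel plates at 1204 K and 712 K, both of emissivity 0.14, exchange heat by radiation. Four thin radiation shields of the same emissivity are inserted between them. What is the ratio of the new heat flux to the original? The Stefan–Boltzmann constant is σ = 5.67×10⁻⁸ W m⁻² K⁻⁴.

ratio ≈ 0.200

With N identical shields there are N+1 = 5 gaps in series, each with the same radiative resistance, so the flux falls to 1/(N+1) of its unshielded value.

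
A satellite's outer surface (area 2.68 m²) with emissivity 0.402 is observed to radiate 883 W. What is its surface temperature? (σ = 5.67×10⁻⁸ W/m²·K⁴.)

T ≈ 347 K

From P = εσAT⁴, T = (P / εσA)^(1/4) = (883 / (0.402 × 5.67×10⁻⁸ × 2.68))^(1/4).
T = (1.45×10^10)^(1/4) = 347 K.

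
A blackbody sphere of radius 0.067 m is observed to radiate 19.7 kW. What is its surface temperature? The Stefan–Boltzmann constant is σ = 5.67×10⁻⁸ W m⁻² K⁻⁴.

A = 4πr² = 4π × (0.067)² = 0.0564 m².
From P = σAT⁴, T = (P / σA)^(1/4) = (19700 / (5.67×10⁻⁸ × 0.0564))^(1/4).
T = (6.16×10^12)^(1/4) = 1580 K.

T ≈ 1580 K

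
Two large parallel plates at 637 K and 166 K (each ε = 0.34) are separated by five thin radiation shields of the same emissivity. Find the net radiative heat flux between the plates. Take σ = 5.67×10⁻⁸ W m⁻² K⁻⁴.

q ≈ 317 W/m²

Each of the 6 gaps contributes resistance (2/ε − 1) = 2/0.34 − 1 = 4.882; total = 29.29.
q = σ(T₁⁴ − T₂⁴) / 29.29 = 5.67×10⁻⁸ × 1.64×10^11 / 29.29 = 317 W/m².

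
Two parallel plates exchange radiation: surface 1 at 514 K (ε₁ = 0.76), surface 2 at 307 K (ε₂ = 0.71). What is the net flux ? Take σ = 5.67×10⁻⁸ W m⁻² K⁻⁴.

q ≈ 2000 W/m²

For two large parallel gray plates, q = σ(T₁⁴ − T₂⁴) / (1/ε₁ + 1/ε₂ − 1).
1/ε₁ + 1/ε₂ − 1 = 1/0.76 + 1/0.71 − 1 = 1.724.
T₁⁴ − T₂⁴ = 6.98×10^10 − 8.88×10^9 = 6.09×10^10 K⁴.
q = 5.67×10⁻⁸ × 6.09×10^10 / 1.724 = 2000 W/m².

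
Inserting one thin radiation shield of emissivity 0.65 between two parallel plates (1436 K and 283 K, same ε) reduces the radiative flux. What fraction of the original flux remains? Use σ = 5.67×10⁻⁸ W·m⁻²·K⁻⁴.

ratio ≈ 0.500

With N identical shields there are N+1 = 2 gaps in series, each with the same radiative resistance, so the flux falls to 1/(N+1) of its unshielded value.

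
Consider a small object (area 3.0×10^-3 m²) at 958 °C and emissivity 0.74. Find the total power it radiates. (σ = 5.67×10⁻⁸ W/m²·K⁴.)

958 °C = 1231 K.
P = εσAT⁴ = 0.74 × 5.67×10⁻⁸ × 3.00×10^-3 × (1231)⁴ = 0.74 × 5.67×10⁻⁸ × 3.00×10^-3 × 2.30×10^12.
P = 289 W.

P ≈ 289 W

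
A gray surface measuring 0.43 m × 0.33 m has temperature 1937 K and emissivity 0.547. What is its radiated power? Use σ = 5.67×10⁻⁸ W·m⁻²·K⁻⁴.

A = 0.43 × 0.33 = 0.142 m².
P = εσAT⁴ = 0.547 × 5.67×10⁻⁸ × 0.142 × (1937)⁴ = 0.547 × 5.67×10⁻⁸ × 0.142 × 1.41×10^13.
P = 62000 W.

P ≈ 62000 W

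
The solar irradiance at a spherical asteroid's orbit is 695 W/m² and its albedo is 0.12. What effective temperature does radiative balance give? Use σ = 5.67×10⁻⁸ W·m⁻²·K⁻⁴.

Power absorbed = (1−a)S·πR²; power emitted = 4πR²σT⁴. Equating and cancelling πR²:
T = ((1−a)S / 4σ)^(1/4) = (612 / (4 × 5.67×10⁻⁸))^(1/4) = (2.70×10^9)^(1/4).
T = 228 K.

T ≈ 228 K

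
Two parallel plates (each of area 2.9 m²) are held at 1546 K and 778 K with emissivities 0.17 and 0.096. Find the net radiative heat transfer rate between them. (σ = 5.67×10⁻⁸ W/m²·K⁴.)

For two large parallel gray plates, q = σ(T₁⁴ − T₂⁴) / (1/ε₁ + 1/ε₂ − 1).
1/ε₁ + 1/ε₂ − 1 = 1/0.17 + 1/0.096 − 1 = 15.30.
T₁⁴ − T₂⁴ = 5.71×10^12 − 3.66×10^11 = 5.35×10^12 K⁴.
q = 5.67×10⁻⁸ × 5.35×10^12 / 15.30 = 19800 W/m².
Q = q·A = 19800 × 2.9 = 57500 W.

Q ≈ 57500 W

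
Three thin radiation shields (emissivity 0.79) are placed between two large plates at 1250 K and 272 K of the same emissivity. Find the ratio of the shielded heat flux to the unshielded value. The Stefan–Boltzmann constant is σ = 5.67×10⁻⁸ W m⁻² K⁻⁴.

With N identical shields there are N+1 = 4 gaps in series, each with the same radiative resistance, so the flux falls to 1/(N+1) of its unshielded value.

ratio ≈ 0.250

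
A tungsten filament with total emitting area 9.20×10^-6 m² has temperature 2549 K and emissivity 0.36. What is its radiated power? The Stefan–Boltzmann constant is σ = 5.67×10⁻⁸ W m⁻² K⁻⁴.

P ≈ 7.93 W

Stefan–Boltzmann: P = εσAT⁴ = 0.36 × 5.67×10⁻⁸ × 9.20×10^-6 × (2549)⁴ = 0.36 × 5.67×10⁻⁸ × 9.20×10^-6 × 4.22×10^13.
P = 7.93 W.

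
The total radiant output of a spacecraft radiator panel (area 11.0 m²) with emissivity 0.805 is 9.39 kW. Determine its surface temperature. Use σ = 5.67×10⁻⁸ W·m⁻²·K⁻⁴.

T ≈ 370 K

From P = εσAT⁴, T = (P / εσA)^(1/4) = (9390 / (0.805 × 5.67×10⁻⁸ × 11.0))^(1/4).
T = (1.87×10^10)^(1/4) = 370 K.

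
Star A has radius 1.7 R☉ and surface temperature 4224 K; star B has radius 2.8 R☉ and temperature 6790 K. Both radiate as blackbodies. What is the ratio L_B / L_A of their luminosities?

L = 4πR²σT⁴ ∝ R²T⁴, so L_B/L_A = (2.8/1.7)² × (6790/4224)⁴ = 2.71 × 6.68 = 18.1.

L_B/L_A ≈ 18.1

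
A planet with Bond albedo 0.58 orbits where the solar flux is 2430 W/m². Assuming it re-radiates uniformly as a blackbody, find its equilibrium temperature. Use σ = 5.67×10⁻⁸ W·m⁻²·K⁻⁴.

T ≈ 259 K

Power absorbed = (1−a)S·πR²; power emitted = 4πR²σT⁴. Equating and cancelling πR²:
T = ((1−a)S / 4σ)^(1/4) = (1020 / (4 × 5.67×10⁻⁸))^(1/4) = (4.50×10^9)^(1/4).
T = 259 K.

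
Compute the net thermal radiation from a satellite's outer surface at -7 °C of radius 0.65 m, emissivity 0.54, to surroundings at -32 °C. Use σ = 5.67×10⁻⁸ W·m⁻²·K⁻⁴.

A = 4πr² = 4π × (0.65)² = 5.31 m².
Convert: -7 °C = 266 K; -32 °C = 241 K.
Q = εσA(T⁴ − T_s⁴). T⁴ − T_s⁴ = (266)⁴ − (241)⁴ = 5.01×10^9 − 3.37×10^9 = 1.63×10^9 K⁴.
Q = 0.54 × 5.67×10⁻⁸ × 5.31 × 1.63×10^9 = 265 W.

Q ≈ 265 W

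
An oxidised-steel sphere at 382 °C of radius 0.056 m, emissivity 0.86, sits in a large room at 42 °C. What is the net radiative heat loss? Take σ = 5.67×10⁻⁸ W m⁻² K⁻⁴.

Q ≈ 335 W

A = 4πr² = 4π × (0.056)² = 0.0394 m².
Convert: 382 °C = 655 K; 42 °C = 315 K.
Q = εσA(T⁴ − T_s⁴). T⁴ − T_s⁴ = (655)⁴ − (315)⁴ = 1.84×10^11 − 9.85×10^9 = 1.74×10^11 K⁴.
Q = 0.86 × 5.67×10⁻⁸ × 0.0394 × 1.74×10^11 = 335 W.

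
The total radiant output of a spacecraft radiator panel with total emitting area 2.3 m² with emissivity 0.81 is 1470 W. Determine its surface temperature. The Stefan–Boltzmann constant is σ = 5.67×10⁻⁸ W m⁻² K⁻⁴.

From P = εσAT⁴, T = (P / εσA)^(1/4) = (1470 / (0.81 × 5.67×10⁻⁸ × 2.30))^(1/4).
T = (1.39×10^10)^(1/4) = 343 K.

T ≈ 343 K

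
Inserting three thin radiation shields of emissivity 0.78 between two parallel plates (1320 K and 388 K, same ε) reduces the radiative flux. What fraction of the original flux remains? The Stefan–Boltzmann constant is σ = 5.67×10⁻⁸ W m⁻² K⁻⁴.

ratio ≈ 0.250

With N identical shields there are N+1 = 4 gaps in series, each with the same radiative resistance, so the flux falls to 1/(N+1) of its unshielded value.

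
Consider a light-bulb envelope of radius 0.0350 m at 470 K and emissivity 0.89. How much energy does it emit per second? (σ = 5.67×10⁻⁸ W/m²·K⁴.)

P ≈ 37.9 W

A = 4πr² = 4π × (0.0350)² = 0.0154 m².
Stefan–Boltzmann: P = εσAT⁴ = 0.89 × 5.67×10⁻⁸ × 0.0154 × (470)⁴ = 0.89 × 5.67×10⁻⁸ × 0.0154 × 4.88×10^10.
P = 37.9 W.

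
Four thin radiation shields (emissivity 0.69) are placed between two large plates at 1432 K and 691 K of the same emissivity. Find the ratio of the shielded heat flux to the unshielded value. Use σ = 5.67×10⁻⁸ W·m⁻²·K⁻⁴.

ratio ≈ 0.200

With N identical shields there are N+1 = 5 gaps in series, each with the same radiative resistance, so the flux falls to 1/(N+1) of its unshielded value.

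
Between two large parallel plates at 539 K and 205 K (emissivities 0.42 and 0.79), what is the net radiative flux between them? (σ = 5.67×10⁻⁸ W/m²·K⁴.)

For two large parallel gray plates, q = σ(T₁⁴ − T₂⁴) / (1/ε₁ + 1/ε₂ − 1).
1/ε₁ + 1/ε₂ − 1 = 1/0.42 + 1/0.79 − 1 = 2.647.
T₁⁴ − T₂⁴ = 8.44×10^10 − 1.77×10^9 = 8.26×10^10 K⁴.
q = 5.67×10⁻⁸ × 8.26×10^10 / 2.647 = 1770 W/m².

q ≈ 1770 W/m²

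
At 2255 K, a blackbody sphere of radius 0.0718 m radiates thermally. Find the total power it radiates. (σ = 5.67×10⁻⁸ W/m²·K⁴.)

P ≈ 95000 W

A = 4πr² = 4π × (0.0718)² = 0.0648 m².
P = σAT⁴ = 5.67×10⁻⁸ × 0.0648 × (2255)⁴ = 5.67×10⁻⁸ × 0.0648 × 2.59×10^13.
P = 95000 W.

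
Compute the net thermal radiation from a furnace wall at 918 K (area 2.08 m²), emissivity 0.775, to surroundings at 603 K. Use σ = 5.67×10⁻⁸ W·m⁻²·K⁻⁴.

Q ≈ 52800 W

Q = εσA(T⁴ − T_s⁴). T⁴ − T_s⁴ = (918)⁴ − (603)⁴ = 7.10×10^11 − 1.32×10^11 = 5.78×10^11 K⁴.
Q = 0.775 × 5.67×10⁻⁸ × 2.08 × 5.78×10^11 = 52800 W.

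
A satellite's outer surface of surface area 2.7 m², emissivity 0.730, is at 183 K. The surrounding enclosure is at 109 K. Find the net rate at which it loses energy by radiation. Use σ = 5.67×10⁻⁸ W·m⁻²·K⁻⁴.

Q = εσA(T⁴ − T_s⁴). T⁴ − T_s⁴ = (183)⁴ − (109)⁴ = 1.12×10^9 − 1.41×10^8 = 9.80×10^8 K⁴.
Q = 0.730 × 5.67×10⁻⁸ × 2.70 × 9.80×10^8 = 110 W.

Q ≈ 110 W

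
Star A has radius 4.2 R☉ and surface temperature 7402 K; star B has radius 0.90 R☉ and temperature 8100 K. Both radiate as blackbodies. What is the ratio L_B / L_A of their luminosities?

L = 4πR²σT⁴ ∝ R²T⁴, so L_B/L_A = (0.90/4.2)² × (8100/7402)⁴ = 0.0459 × 1.43 = 0.0658.

L_B/L_A ≈ 0.0658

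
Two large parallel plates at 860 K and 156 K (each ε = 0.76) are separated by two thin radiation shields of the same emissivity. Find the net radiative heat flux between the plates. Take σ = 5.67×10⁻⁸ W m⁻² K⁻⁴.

Each of the 3 gaps contributes resistance (2/ε − 1) = 2/0.76 − 1 = 1.632; total = 4.895.
q = σ(T₁⁴ − T₂⁴) / 4.895 = 5.67×10⁻⁸ × 5.46×10^11 / 4.895 = 6330 W/m².

q ≈ 6330 W/m²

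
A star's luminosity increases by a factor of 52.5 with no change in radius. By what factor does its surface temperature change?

P ∝ T⁴ ⇒ T ∝ P^(1/4), so T scales by (52.5)^(1/4) = 2.69.

factor ≈ 2.69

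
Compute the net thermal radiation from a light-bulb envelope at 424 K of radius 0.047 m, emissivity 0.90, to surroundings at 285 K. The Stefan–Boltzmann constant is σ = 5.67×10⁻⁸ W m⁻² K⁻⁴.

Q ≈ 36.4 W

A = 4πr² = 4π × (0.047)² = 0.0278 m².
Q = εσA(T⁴ − T_s⁴). T⁴ − T_s⁴ = (424)⁴ − (285)⁴ = 3.23×10^10 − 6.60×10^9 = 2.57×10^10 K⁴.
Q = 0.90 × 5.67×10⁻⁸ × 0.0278 × 2.57×10^10 = 36.4 W.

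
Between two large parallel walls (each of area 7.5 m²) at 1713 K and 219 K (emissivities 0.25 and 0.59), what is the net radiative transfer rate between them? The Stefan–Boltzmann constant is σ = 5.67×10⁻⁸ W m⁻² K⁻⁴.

For two large parallel gray plates, q = σ(T₁⁴ − T₂⁴) / (1/ε₁ + 1/ε₂ − 1).
1/ε₁ + 1/ε₂ − 1 = 1/0.25 + 1/0.59 − 1 = 4.695.
T₁⁴ − T₂⁴ = 8.61×10^12 − 2.30×10^9 = 8.61×10^12 K⁴.
q = 5.67×10⁻⁸ × 8.61×10^12 / 4.695 = 1.04×10^5 W/m².
Q = q·A = 1.04×10^5 × 7.5 = 7.80×10^5 W.

Q ≈ 7.80×10^5 W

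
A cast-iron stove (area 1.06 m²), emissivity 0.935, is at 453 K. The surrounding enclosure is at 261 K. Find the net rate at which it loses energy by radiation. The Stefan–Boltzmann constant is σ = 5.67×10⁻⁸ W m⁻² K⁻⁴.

Q ≈ 2110 W

Q = εσA(T⁴ − T_s⁴). T⁴ − T_s⁴ = (453)⁴ − (261)⁴ = 4.21×10^10 − 4.64×10^9 = 3.75×10^10 K⁴.
Q = 0.935 × 5.67×10⁻⁸ × 1.06 × 3.75×10^10 = 2110 W.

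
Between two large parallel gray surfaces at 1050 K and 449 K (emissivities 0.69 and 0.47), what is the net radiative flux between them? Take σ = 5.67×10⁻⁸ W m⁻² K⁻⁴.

For two large parallel gray plates, q = σ(T₁⁴ − T₂⁴) / (1/ε₁ + 1/ε₂ − 1).
1/ε₁ + 1/ε₂ − 1 = 1/0.69 + 1/0.47 − 1 = 2.577.
T₁⁴ − T₂⁴ = 1.22×10^12 − 4.06×10^10 = 1.17×10^12 K⁴.
q = 5.67×10⁻⁸ × 1.17×10^12 / 2.577 = 25900 W/m².

q ≈ 25900 W/m²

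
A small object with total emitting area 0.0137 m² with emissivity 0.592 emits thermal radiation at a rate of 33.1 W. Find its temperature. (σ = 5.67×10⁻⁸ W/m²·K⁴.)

From P = εσAT⁴, T = (P / εσA)^(1/4) = (33.1 / (0.592 × 5.67×10⁻⁸ × 0.0137))^(1/4).
T = (7.20×10^10)^(1/4) = 518 K.

T ≈ 518 K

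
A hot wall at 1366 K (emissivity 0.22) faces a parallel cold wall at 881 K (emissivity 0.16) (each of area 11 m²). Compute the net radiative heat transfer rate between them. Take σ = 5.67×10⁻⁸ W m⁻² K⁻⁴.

For two large parallel gray plates, q = σ(T₁⁴ − T₂⁴) / (1/ε₁ + 1/ε₂ − 1).
1/ε₁ + 1/ε₂ − 1 = 1/0.22 + 1/0.16 − 1 = 9.795.
T₁⁴ − T₂⁴ = 3.48×10^12 − 6.02×10^11 = 2.88×10^12 K⁴.
q = 5.67×10⁻⁸ × 2.88×10^12 / 9.795 = 16700 W/m².
Q = q·A = 16700 × 11 = 1.83×10^5 W.

Q ≈ 1.83×10^5 W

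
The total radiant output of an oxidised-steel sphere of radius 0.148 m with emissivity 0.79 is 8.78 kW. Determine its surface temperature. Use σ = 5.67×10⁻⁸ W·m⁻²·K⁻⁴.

A = 4πr² = 4π × (0.148)² = 0.275 m².
From P = εσAT⁴, T = (P / εσA)^(1/4) = (8780 / (0.79 × 5.67×10⁻⁸ × 0.275))^(1/4).
T = (7.12×10^11)^(1/4) = 919 K.

T ≈ 919 K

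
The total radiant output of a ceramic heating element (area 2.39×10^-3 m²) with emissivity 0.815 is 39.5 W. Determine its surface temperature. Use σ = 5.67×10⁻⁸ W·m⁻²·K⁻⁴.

From P = εσAT⁴, T = (P / εσA)^(1/4) = (39.5 / (0.815 × 5.67×10⁻⁸ × 2.39×10^-3))^(1/4).
T = (3.58×10^11)^(1/4) = 773 K.

T ≈ 773 K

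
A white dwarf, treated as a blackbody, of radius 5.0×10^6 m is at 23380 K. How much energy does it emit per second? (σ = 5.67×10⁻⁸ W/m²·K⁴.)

P ≈ 5.32×10^24 W

A = 4πr² = 4π × (5.0×10^6)² = 3.14×10^14 m².
P = σAT⁴ = 5.67×10⁻⁸ × 3.14×10^14 × (23380)⁴ = 5.67×10⁻⁸ × 3.14×10^14 × 2.99×10^17.
P = 5.32×10^24 W.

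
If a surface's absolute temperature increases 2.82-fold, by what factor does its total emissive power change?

factor ≈ 63.2

P ∝ T⁴, so the power scales as (2.82)⁴ = 63.2.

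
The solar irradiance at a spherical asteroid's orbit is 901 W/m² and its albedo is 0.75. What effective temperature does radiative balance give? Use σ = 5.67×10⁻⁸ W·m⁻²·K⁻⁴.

Power absorbed = (1−a)S·πR²; power emitted = 4πR²σT⁴. Equating and cancelling πR²:
T = ((1−a)S / 4σ)^(1/4) = (225 / (4 × 5.67×10⁻⁸))^(1/4) = (9.93×10^8)^(1/4).
T = 178 K.

T ≈ 178 K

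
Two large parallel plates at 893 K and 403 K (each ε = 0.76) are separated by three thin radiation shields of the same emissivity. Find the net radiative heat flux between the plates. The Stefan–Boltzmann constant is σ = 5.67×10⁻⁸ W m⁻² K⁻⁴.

q ≈ 5300 W/m²

Each of the 4 gaps contributes resistance (2/ε − 1) = 2/0.76 − 1 = 1.632; total = 6.526.
q = σ(T₁⁴ − T₂⁴) / 6.526 = 5.67×10⁻⁸ × 6.10×10^11 / 6.526 = 5300 W/m².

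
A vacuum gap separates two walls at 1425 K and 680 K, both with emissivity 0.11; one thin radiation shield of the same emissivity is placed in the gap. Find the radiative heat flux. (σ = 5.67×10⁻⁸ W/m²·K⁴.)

q ≈ 6450 W/m²

Each of the 2 gaps contributes resistance (2/ε − 1) = 2/0.11 − 1 = 17.18; total = 34.36.
q = σ(T₁⁴ − T₂⁴) / 34.36 = 5.67×10⁻⁸ × 3.91×10^12 / 34.36 = 6450 W/m².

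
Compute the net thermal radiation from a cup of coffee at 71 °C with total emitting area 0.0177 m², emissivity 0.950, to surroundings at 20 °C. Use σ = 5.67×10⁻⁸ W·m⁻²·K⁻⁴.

Convert: 71 °C = 344 K; 20 °C = 293 K.
Q = εσA(T⁴ − T_s⁴). T⁴ − T_s⁴ = (344)⁴ − (293)⁴ = 1.40×10^10 − 7.37×10^9 = 6.63×10^9 K⁴.
Q = 0.950 × 5.67×10⁻⁸ × 0.0177 × 6.63×10^9 = 6.32 W.

Q ≈ 6.32 W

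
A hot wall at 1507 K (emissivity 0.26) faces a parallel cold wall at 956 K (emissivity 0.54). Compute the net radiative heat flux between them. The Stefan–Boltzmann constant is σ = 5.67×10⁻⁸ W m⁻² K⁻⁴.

For two large parallel gray plates, q = σ(T₁⁴ − T₂⁴) / (1/ε₁ + 1/ε₂ − 1).
1/ε₁ + 1/ε₂ − 1 = 1/0.26 + 1/0.54 − 1 = 4.698.
T₁⁴ − T₂⁴ = 5.16×10^12 − 8.35×10^11 = 4.32×10^12 K⁴.
q = 5.67×10⁻⁸ × 4.32×10^12 / 4.698 = 52200 W/m².

q ≈ 52200 W/m²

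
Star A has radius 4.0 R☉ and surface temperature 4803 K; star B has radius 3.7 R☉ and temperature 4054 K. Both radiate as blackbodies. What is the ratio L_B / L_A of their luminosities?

L = 4πR²σT⁴ ∝ R²T⁴, so L_B/L_A = (3.7/4.0)² × (4054/4803)⁴ = 0.856 × 0.508 = 0.434.

L_B/L_A ≈ 0.434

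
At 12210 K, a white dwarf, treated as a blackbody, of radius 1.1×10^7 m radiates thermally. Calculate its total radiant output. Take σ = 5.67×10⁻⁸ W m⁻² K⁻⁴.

P ≈ 1.92×10^24 W

A = 4πr² = 4π × (1.1×10^7)² = 1.52×10^15 m².
P = σAT⁴ = 5.67×10⁻⁸ × 1.52×10^15 × (12210)⁴ = 5.67×10⁻⁸ × 1.52×10^15 × 2.22×10^16.
P = 1.92×10^24 W.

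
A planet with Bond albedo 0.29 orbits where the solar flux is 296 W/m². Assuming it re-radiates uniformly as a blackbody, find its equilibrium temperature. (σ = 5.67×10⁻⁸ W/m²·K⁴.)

T ≈ 174 K

Power absorbed = (1−a)S·πR²; power emitted = 4πR²σT⁴. Equating and cancelling πR²:
T = ((1−a)S / 4σ)^(1/4) = (210 / (4 × 5.67×10⁻⁸))^(1/4) = (9.27×10^8)^(1/4).
T = 174 K.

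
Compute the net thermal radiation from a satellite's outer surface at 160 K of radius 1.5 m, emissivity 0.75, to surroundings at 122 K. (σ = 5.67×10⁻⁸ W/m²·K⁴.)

Q ≈ 522 W

A = 4πr² = 4π × (1.5)² = 28.3 m².
Q = εσA(T⁴ − T_s⁴). T⁴ − T_s⁴ = (160)⁴ − (122)⁴ = 6.55×10^8 − 2.22×10^8 = 4.34×10^8 K⁴.
Q = 0.75 × 5.67×10⁻⁸ × 28.3 × 4.34×10^8 = 522 W.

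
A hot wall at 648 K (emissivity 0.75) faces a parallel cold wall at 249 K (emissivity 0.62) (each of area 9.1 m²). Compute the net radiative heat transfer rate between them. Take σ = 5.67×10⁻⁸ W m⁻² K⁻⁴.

Q ≈ 45700 W

For two large parallel gray plates, q = σ(T₁⁴ − T₂⁴) / (1/ε₁ + 1/ε₂ − 1).
1/ε₁ + 1/ε₂ − 1 = 1/0.75 + 1/0.62 − 1 = 1.946.
T₁⁴ − T₂⁴ = 1.76×10^11 − 3.84×10^9 = 1.72×10^11 K⁴.
q = 5.67×10⁻⁸ × 1.72×10^11 / 1.946 = 5020 W/m².
Q = q·A = 5020 × 9.1 = 45700 W.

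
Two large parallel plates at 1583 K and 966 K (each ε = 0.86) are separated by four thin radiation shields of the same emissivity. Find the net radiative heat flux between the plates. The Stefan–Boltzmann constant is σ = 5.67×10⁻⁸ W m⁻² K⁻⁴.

q ≈ 46300 W/m²

Each of the 5 gaps contributes resistance (2/ε − 1) = 2/0.86 − 1 = 1.326; total = 6.628.
q = σ(T₁⁴ − T₂⁴) / 6.628 = 5.67×10⁻⁸ × 5.41×10^12 / 6.628 = 46300 W/m².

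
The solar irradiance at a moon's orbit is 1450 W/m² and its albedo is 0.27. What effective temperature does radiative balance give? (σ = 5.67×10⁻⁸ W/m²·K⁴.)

Power absorbed = (1−a)S·πR²; power emitted = 4πR²σT⁴. Equating and cancelling πR²:
T = ((1−a)S / 4σ)^(1/4) = (1060 / (4 × 5.67×10⁻⁸))^(1/4) = (4.67×10^9)^(1/4).
T = 261 K.

T ≈ 261 K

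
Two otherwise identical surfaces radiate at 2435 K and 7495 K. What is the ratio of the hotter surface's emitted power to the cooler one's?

ratio ≈ 89.8

P ∝ T⁴, so the ratio is (7495/2435)⁴ = (3.078)⁴ = 89.8.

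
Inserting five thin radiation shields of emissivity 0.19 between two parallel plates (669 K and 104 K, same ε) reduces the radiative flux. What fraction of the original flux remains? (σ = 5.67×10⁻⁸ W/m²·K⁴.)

With N identical shields there are N+1 = 6 gaps in series, each with the same radiative resistance, so the flux falls to 1/(N+1) of its unshielded value.

ratio ≈ 0.167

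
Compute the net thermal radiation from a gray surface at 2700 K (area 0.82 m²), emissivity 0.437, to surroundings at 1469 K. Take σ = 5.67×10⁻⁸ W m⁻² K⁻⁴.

Q ≈ 9.85×10^5 W

Q = εσA(T⁴ − T_s⁴). T⁴ − T_s⁴ = (2700)⁴ − (1469)⁴ = 5.31×10^13 − 4.66×10^12 = 4.85×10^13 K⁴.
Q = 0.437 × 5.67×10⁻⁸ × 0.820 × 4.85×10^13 = 9.85×10^5 W.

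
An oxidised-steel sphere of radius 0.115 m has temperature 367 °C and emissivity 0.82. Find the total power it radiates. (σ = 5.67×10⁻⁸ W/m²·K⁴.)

P ≈ 1300 W

A = 4πr² = 4π × (0.115)² = 0.166 m².
367 °C = 640 K.
Stefan–Boltzmann: P = εσAT⁴ = 0.82 × 5.67×10⁻⁸ × 0.166 × (640)⁴ = 0.82 × 5.67×10⁻⁸ × 0.166 × 1.68×10^11.
P = 1300 W.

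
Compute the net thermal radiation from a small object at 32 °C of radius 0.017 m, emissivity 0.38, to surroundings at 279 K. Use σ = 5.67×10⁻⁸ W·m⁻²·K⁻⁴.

Q ≈ 0.203 W

A = 4πr² = 4π × (0.017)² = 3.63×10^-3 m².
Convert: 32 °C = 305 K.
Q = εσA(T⁴ − T_s⁴). T⁴ − T_s⁴ = (305)⁴ − (279)⁴ = 8.65×10^9 − 6.06×10^9 = 2.59×10^9 K⁴.
Q = 0.38 × 5.67×10⁻⁸ × 3.63×10^-3 × 2.59×10^9 = 0.203 W.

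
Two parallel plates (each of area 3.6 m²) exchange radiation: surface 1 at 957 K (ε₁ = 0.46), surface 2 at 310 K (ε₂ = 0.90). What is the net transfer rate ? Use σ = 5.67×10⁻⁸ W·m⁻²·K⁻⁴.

Q ≈ 74100 W

For two large parallel gray plates, q = σ(T₁⁴ − T₂⁴) / (1/ε₁ + 1/ε₂ − 1).
1/ε₁ + 1/ε₂ − 1 = 1/0.46 + 1/0.90 − 1 = 2.285.
T₁⁴ − T₂⁴ = 8.39×10^11 − 9.24×10^9 = 8.30×10^11 K⁴.
q = 5.67×10⁻⁸ × 8.30×10^11 / 2.285 = 20600 W/m².
Q = q·A = 20600 × 3.6 = 74100 W.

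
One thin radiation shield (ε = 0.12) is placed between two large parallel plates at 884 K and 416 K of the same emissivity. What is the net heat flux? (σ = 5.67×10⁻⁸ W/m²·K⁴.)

q ≈ 1050 W/m²

Each of the 2 gaps contributes resistance (2/ε − 1) = 2/0.12 − 1 = 15.67; total = 31.33.
q = σ(T₁⁴ − T₂⁴) / 31.33 = 5.67×10⁻⁸ × 5.81×10^11 / 31.33 = 1050 W/m².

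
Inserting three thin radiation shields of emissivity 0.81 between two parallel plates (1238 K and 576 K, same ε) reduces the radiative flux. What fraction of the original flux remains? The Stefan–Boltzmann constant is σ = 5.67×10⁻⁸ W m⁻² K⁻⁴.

With N identical shields there are N+1 = 4 gaps in series, each with the same radiative resistance, so the flux falls to 1/(N+1) of its unshielded value.

ratio ≈ 0.250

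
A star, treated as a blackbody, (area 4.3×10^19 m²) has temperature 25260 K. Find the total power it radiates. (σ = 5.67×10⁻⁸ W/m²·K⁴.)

P ≈ 9.93×10^29 W

P = σAT⁴ = 5.67×10⁻⁸ × 4.30×10^19 × (25260)⁴ = 5.67×10⁻⁸ × 4.30×10^19 × 4.07×10^17.
P = 9.93×10^29 W.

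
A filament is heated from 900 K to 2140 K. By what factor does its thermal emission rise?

P ∝ T⁴, so the ratio is (2140/900)⁴ = (2.378)⁴ = 32.0.

ratio ≈ 32.0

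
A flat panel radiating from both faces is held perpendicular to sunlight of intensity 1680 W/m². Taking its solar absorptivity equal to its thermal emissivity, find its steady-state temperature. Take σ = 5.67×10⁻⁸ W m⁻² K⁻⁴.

Absorbed flux αS = emitted flux 2εσT⁴ per unit area; with α = ε this gives T = (S/2σ)^(1/4).
T = (1680 / (2 × 5.67×10⁻⁸))^(1/4) = (1.48×10^10)^(1/4).
T = 349 K.

T ≈ 349 K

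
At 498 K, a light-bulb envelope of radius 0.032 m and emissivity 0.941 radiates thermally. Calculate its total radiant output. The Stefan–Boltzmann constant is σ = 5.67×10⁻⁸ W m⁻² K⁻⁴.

P ≈ 42.2 W

A = 4πr² = 4π × (0.032)² = 0.0129 m².
Stefan–Boltzmann: P = εσAT⁴ = 0.941 × 5.67×10⁻⁸ × 0.0129 × (498)⁴ = 0.941 × 5.67×10⁻⁸ × 0.0129 × 6.15×10^10.
P = 42.2 W.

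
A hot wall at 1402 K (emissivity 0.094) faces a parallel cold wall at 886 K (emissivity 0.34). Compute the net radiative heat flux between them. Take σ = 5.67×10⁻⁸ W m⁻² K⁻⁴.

For two large parallel gray plates, q = σ(T₁⁴ − T₂⁴) / (1/ε₁ + 1/ε₂ − 1).
1/ε₁ + 1/ε₂ − 1 = 1/0.094 + 1/0.34 − 1 = 12.58.
T₁⁴ − T₂⁴ = 3.86×10^12 − 6.16×10^11 = 3.25×10^12 K⁴.
q = 5.67×10⁻⁸ × 3.25×10^12 / 12.58 = 14600 W/m².

q ≈ 14600 W/m²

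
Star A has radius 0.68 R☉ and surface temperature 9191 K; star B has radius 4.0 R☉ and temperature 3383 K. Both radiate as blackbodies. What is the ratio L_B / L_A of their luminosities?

L_B/L_A ≈ 0.635

L = 4πR²σT⁴ ∝ R²T⁴, so L_B/L_A = (4.0/0.68)² × (3383/9191)⁴ = 34.6 × 0.0184 = 0.635.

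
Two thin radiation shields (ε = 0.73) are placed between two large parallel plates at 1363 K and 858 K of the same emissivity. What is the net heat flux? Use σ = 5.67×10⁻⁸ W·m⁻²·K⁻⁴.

q ≈ 31600 W/m²

Each of the 3 gaps contributes resistance (2/ε − 1) = 2/0.73 − 1 = 1.740; total = 5.219.
q = σ(T₁⁴ − T₂⁴) / 5.219 = 5.67×10⁻⁸ × 2.91×10^12 / 5.219 = 31600 W/m².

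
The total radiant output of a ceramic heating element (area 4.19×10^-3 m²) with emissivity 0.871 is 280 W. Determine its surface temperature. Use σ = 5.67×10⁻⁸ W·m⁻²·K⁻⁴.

From P = εσAT⁴, T = (P / εσA)^(1/4) = (280 / (0.871 × 5.67×10⁻⁸ × 4.19×10^-3))^(1/4).
T = (1.35×10^12)^(1/4) = 1080 K.

T ≈ 1080 K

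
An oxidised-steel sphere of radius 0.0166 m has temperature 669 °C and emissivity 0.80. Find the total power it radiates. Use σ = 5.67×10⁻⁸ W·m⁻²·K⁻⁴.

A = 4πr² = 4π × (0.0166)² = 3.46×10^-3 m².
669 °C = 942 K.
Stefan–Boltzmann: P = εσAT⁴ = 0.80 × 5.67×10⁻⁸ × 3.46×10^-3 × (942)⁴ = 0.80 × 5.67×10⁻⁸ × 3.46×10^-3 × 7.87×10^11.
P = 124 W.

P ≈ 124 W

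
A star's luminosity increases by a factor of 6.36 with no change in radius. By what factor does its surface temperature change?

P ∝ T⁴ ⇒ T ∝ P^(1/4), so T scales by (6.36)^(1/4) = 1.59.

factor ≈ 1.59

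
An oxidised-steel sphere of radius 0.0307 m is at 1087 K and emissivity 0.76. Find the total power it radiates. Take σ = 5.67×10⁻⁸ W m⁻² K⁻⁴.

P ≈ 713 W

A = 4πr² = 4π × (0.0307)² = 0.0118 m².
Stefan–Boltzmann: P = εσAT⁴ = 0.76 × 5.67×10⁻⁸ × 0.0118 × (1087)⁴ = 0.76 × 5.67×10⁻⁸ × 0.0118 × 1.40×10^12.
P = 713 W.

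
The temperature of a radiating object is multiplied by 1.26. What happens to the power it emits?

P ∝ T⁴, so the power scales as (1.26)⁴ = 2.52.

factor ≈ 2.52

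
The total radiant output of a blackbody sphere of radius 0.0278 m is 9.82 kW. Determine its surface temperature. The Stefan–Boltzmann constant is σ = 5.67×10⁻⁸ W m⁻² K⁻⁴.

A = 4πr² = 4π × (0.0278)² = 9.71×10^-3 m².
From P = σAT⁴, T = (P / σA)^(1/4) = (9820 / (5.67×10⁻⁸ × 9.71×10^-3))^(1/4).
T = (1.78×10^13)^(1/4) = 2050 K.

T ≈ 2050 K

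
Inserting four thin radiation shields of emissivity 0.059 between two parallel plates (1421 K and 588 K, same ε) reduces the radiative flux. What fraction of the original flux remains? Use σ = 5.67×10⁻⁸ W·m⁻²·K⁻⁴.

With N identical shields there are N+1 = 5 gaps in series, each with the same radiative resistance, so the flux falls to 1/(N+1) of its unshielded value.

ratio ≈ 0.200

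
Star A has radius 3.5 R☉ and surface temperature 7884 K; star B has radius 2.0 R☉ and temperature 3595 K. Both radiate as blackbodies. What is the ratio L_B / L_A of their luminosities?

L_B/L_A ≈ 0.0141

L = 4πR²σT⁴ ∝ R²T⁴, so L_B/L_A = (2.0/3.5)² × (3595/7884)⁴ = 0.327 × 0.0432 = 0.0141.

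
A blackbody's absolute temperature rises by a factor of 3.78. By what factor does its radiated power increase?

P ∝ T⁴, so the power scales as (3.78)⁴ = 204.

factor ≈ 204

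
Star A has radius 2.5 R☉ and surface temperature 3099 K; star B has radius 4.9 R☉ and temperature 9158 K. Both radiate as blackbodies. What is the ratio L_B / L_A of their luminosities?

L = 4πR²σT⁴ ∝ R²T⁴, so L_B/L_A = (4.9/2.5)² × (9158/3099)⁴ = 3.84 × 76.3 = 293.

L_B/L_A ≈ 293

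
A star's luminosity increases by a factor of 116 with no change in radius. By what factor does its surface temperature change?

factor ≈ 3.28

P ∝ T⁴ ⇒ T ∝ P^(1/4), so T scales by (116)^(1/4) = 3.28.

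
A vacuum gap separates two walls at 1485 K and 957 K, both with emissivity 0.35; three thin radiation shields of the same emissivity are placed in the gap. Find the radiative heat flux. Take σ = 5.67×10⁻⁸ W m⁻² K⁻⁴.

Each of the 4 gaps contributes resistance (2/ε − 1) = 2/0.35 − 1 = 4.714; total = 18.86.
q = σ(T₁⁴ − T₂⁴) / 18.86 = 5.67×10⁻⁸ × 4.02×10^12 / 18.86 = 12100 W/m².

q ≈ 12100 W/m²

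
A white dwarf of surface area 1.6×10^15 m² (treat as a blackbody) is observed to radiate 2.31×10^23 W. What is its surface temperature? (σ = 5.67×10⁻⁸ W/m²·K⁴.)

From P = σAT⁴, T = (P / σA)^(1/4) = (2.31×10^23 / (5.67×10⁻⁸ × 1.60×10^15))^(1/4).
T = (2.55×10^15)^(1/4) = 7100 K.

T ≈ 7100 K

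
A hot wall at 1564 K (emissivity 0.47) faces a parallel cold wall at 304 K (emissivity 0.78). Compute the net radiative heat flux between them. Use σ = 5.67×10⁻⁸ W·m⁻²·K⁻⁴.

q ≈ 1.41×10^5 W/m²

For two large parallel gray plates, q = σ(T₁⁴ − T₂⁴) / (1/ε₁ + 1/ε₂ − 1).
1/ε₁ + 1/ε₂ − 1 = 1/0.47 + 1/0.78 − 1 = 2.410.
T₁⁴ − T₂⁴ = 5.98×10^12 − 8.54×10^9 = 5.97×10^12 K⁴.
q = 5.67×10⁻⁸ × 5.97×10^12 / 2.410 = 1.41×10^5 W/m².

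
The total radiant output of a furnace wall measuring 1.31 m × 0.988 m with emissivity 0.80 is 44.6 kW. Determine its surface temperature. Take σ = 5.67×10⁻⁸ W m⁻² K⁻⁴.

A = 1.31 × 0.988 = 1.29 m².
From P = εσAT⁴, T = (P / εσA)^(1/4) = (44600 / (0.80 × 5.67×10⁻⁸ × 1.29))^(1/4).
T = (7.60×10^11)^(1/4) = 934 K.

T ≈ 934 K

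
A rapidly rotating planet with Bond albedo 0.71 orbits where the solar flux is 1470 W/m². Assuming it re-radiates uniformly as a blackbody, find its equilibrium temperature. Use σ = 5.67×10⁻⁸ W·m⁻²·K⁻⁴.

Power absorbed = (1−a)S·πR²; power emitted = 4πR²σT⁴. Equating and cancelling πR²:
T = ((1−a)S / 4σ)^(1/4) = (426 / (4 × 5.67×10⁻⁸))^(1/4) = (1.88×10^9)^(1/4).
T = 208 K.

T ≈ 208 K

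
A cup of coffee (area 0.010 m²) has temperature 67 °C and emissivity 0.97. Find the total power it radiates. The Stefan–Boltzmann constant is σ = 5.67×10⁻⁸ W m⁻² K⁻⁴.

67 °C = 340 K.
P = εσAT⁴ = 0.97 × 5.67×10⁻⁸ × 0.0100 × (340)⁴ = 0.97 × 5.67×10⁻⁸ × 0.0100 × 1.34×10^10.
P = 7.35 W.

P ≈ 7.35 W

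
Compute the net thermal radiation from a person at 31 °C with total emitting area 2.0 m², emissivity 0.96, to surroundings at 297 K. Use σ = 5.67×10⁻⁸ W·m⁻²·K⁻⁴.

Convert: 31 °C = 304 K.
Q = εσA(T⁴ − T_s⁴). T⁴ − T_s⁴ = (304)⁴ − (297)⁴ = 8.54×10^9 − 7.78×10^9 = 7.60×10^8 K⁴.
Q = 0.96 × 5.67×10⁻⁸ × 2.00 × 7.60×10^8 = 82.7 W.

Q ≈ 82.7 W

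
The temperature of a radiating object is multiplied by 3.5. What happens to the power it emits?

factor ≈ 150

P ∝ T⁴, so the power scales as (3.5)⁴ = 150.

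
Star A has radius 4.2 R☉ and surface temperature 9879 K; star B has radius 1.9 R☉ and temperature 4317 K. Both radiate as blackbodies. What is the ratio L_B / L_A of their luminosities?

L_B/L_A ≈ 7.46×10^-3

L = 4πR²σT⁴ ∝ R²T⁴, so L_B/L_A = (1.9/4.2)² × (4317/9879)⁴ = 0.205 × 0.0365 = 7.46×10^-3.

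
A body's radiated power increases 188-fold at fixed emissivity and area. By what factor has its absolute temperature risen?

P ∝ T⁴ ⇒ T ∝ P^(1/4), so T scales by (188)^(1/4) = 3.70.

factor ≈ 3.70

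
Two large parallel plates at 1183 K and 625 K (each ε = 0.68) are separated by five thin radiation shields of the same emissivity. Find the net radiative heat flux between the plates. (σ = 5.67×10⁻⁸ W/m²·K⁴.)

Each of the 6 gaps contributes resistance (2/ε − 1) = 2/0.68 − 1 = 1.941; total = 11.65.
q = σ(T₁⁴ − T₂⁴) / 11.65 = 5.67×10⁻⁸ × 1.81×10^12 / 11.65 = 8790 W/m².

q ≈ 8790 W/m²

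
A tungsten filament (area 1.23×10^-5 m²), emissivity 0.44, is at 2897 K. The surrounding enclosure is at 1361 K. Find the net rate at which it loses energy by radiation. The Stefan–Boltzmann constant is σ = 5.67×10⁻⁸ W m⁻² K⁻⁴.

Q = εσA(T⁴ − T_s⁴). T⁴ − T_s⁴ = (2897)⁴ − (1361)⁴ = 7.04×10^13 − 3.43×10^12 = 6.70×10^13 K⁴.
Q = 0.44 × 5.67×10⁻⁸ × 1.23×10^-5 × 6.70×10^13 = 20.6 W.

Q ≈ 20.6 W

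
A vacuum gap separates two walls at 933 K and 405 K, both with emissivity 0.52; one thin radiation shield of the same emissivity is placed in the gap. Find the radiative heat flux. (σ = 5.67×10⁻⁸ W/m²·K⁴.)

Each of the 2 gaps contributes resistance (2/ε − 1) = 2/0.52 − 1 = 2.846; total = 5.692.
q = σ(T₁⁴ − T₂⁴) / 5.692 = 5.67×10⁻⁸ × 7.31×10^11 / 5.692 = 7280 W/m².

q ≈ 7280 W/m²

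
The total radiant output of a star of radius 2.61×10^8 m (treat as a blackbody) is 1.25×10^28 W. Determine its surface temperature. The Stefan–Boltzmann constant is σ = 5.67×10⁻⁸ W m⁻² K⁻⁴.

T ≈ 22500 K

A = 4πr² = 4π × (2.61×10^8)² = 8.56×10^17 m².
From P = σAT⁴, T = (P / σA)^(1/4) = (1.25×10^28 / (5.67×10⁻⁸ × 8.56×10^17))^(1/4).
T = (2.58×10^17)^(1/4) = 22500 K.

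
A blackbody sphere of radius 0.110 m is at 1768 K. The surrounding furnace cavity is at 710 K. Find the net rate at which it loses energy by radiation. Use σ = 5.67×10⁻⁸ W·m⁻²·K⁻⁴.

A = 4πr² = 4π × (0.110)² = 0.152 m².
Q = σA(T⁴ − T_s⁴). T⁴ − T_s⁴ = (1768)⁴ − (710)⁴ = 9.77×10^12 − 2.54×10^11 = 9.52×10^12 K⁴.
Q = 5.67×10⁻⁸ × 0.152 × 9.52×10^12 = 82000 W.

Q ≈ 82000 W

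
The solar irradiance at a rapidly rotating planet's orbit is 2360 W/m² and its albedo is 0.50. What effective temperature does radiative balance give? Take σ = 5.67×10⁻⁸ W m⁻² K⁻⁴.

Power absorbed = (1−a)S·πR²; power emitted = 4πR²σT⁴. Equating and cancelling πR²:
T = ((1−a)S / 4σ)^(1/4) = (1180 / (4 × 5.67×10⁻⁸))^(1/4) = (5.20×10^9)^(1/4).
T = 269 K.

T ≈ 269 K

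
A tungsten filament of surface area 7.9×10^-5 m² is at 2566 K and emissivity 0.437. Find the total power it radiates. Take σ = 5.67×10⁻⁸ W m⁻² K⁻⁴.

Stefan–Boltzmann: P = εσAT⁴ = 0.437 × 5.67×10⁻⁸ × 7.90×10^-5 × (2566)⁴ = 0.437 × 5.67×10⁻⁸ × 7.90×10^-5 × 4.34×10^13.
P = 84.9 W.

P ≈ 84.9 W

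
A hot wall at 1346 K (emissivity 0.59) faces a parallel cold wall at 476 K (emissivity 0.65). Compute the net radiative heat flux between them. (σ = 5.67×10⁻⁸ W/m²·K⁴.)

q ≈ 82000 W/m²

For two large parallel gray plates, q = σ(T₁⁴ − T₂⁴) / (1/ε₁ + 1/ε₂ − 1).
1/ε₁ + 1/ε₂ − 1 = 1/0.59 + 1/0.65 − 1 = 2.233.
T₁⁴ − T₂⁴ = 3.28×10^12 − 5.13×10^10 = 3.23×10^12 K⁴.
q = 5.67×10⁻⁸ × 3.23×10^12 / 2.233 = 82000 W/m².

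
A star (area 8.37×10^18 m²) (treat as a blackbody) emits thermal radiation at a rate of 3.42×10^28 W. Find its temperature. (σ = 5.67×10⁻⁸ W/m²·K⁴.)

T ≈ 16400 K

From P = σAT⁴, T = (P / σA)^(1/4) = (3.42×10^28 / (5.67×10⁻⁸ × 8.37×10^18))^(1/4).
T = (7.21×10^16)^(1/4) = 16400 K.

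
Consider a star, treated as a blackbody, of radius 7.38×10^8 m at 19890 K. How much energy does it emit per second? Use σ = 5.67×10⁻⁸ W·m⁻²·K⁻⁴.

P ≈ 6.07×10^28 W

A = 4πr² = 4π × (7.38×10^8)² = 6.84×10^18 m².
P = σAT⁴ = 5.67×10⁻⁸ × 6.84×10^18 × (19890)⁴ = 5.67×10⁻⁸ × 6.84×10^18 × 1.57×10^17.
P = 6.07×10^28 W.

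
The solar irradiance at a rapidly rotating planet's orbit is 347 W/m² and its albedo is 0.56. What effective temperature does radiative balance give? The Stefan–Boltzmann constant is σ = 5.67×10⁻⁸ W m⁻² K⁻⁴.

Power absorbed = (1−a)S·πR²; power emitted = 4πR²σT⁴. Equating and cancelling πR²:
T = ((1−a)S / 4σ)^(1/4) = (153 / (4 × 5.67×10⁻⁸))^(1/4) = (6.73×10^8)^(1/4).
T = 161 K.

T ≈ 161 K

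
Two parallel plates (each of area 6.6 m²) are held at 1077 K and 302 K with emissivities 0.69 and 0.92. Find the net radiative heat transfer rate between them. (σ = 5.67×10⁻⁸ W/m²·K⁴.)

For two large parallel gray plates, q = σ(T₁⁴ − T₂⁴) / (1/ε₁ + 1/ε₂ − 1).
1/ε₁ + 1/ε₂ − 1 = 1/0.69 + 1/0.92 − 1 = 1.536.
T₁⁴ − T₂⁴ = 1.35×10^12 − 8.32×10^9 = 1.34×10^12 K⁴.
q = 5.67×10⁻⁸ × 1.34×10^12 / 1.536 = 49400 W/m².
Q = q·A = 49400 × 6.6 = 3.26×10^5 W.

Q ≈ 3.26×10^5 W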